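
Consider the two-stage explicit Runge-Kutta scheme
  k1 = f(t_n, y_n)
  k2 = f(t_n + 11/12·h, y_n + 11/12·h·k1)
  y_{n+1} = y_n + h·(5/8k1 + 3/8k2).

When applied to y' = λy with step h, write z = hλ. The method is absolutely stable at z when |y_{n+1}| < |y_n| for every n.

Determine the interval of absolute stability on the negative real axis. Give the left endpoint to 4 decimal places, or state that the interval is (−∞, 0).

(-2.9091, 0).

With y'=λy (z=hλ):
  k1=λy_n ⇒ h·k1=z·y_n;  k2=λ(1+11/12z)y_n ⇒ h·k2=z(1+11/12z)y_n
  y_{n+1}/y_n = 1 + 5/8z + 3/8z(1+11/12z) = 1 + z + 11/32z²
  so R(z) = 1 + z + 11/32z².

Need |R(x)|<1, x<0.
x=-1.46: |R|=0.2727
R=1: x+11/32x²=0 ⇒ x=−32/11=-2.9091; min R=1−1/(4·11/32)=0.2727>−1
Confirm numerically:
  x=-2.439: |R|=0.60587 <1
  x=-2.101: |R|=0.41638 <1
  x=-1.836: |R|=0.32275 <1
  x=-1.184: |R|=0.29789 <1
  x=-3.216: |R|=1.33929 >1
  x=-3.034: |R|=1.13027 >1
  x=-3.021: |R|=1.11621 >1
Interval (-2.9091, 0).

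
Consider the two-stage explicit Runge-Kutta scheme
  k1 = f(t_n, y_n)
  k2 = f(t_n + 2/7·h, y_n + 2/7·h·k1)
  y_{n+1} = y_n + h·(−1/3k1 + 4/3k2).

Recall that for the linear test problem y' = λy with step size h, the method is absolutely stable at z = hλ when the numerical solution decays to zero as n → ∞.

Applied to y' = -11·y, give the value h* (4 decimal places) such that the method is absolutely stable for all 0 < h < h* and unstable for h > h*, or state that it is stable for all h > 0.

(-2.6250,0); λ=-11 ⇒ h* = (21/8)/11 = 0.2386.

Test eqn y'=λy, z=hλ:
  k1=λy_n ⇒ h·k1=z·y_n;  k2=λ(1+2/7z)y_n ⇒ h·k2=z(1+2/7z)y_n
  y_{n+1}/y_n = 1 − 1/3z + 4/3z(1+2/7z) = 1 + z + 8/21z²
  so R(z) = 1 + z + 8/21z².

Solve |R(x)|<1 on ℝ⁻.
x=-0.89: |R|=0.4118
R=1: x+8/21x²=0 ⇒ x=−21/8=-2.6250; min R=1−1/(4·8/21)=0.3438>−1
Confirm numerically:
  x=-2.384: |R|=0.78113 <1
  x=-1.738: |R|=0.41272 <1
  x=-1.462: |R|=0.35226 <1
  x=-1.112: |R|=0.35906 <1
  x=-2.820: |R|=1.20949 >1
  x=-2.806: |R|=1.19348 >1
  x=-2.768: |R|=1.15079 >1
So |R|<1 on (-2.6250, 0).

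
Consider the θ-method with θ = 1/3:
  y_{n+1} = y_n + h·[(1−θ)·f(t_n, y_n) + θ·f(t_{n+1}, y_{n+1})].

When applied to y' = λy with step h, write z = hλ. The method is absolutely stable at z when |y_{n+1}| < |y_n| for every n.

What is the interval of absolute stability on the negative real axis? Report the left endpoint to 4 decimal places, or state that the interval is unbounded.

z∈(-6.0000,0).

Test eqn y'=λy, z=hλ:
  y_{n+1} = y_n + z·[2/3·y_n + 1/3·y_{n+1}] ⇒ (1 − 1/3z)y_{n+1} = (1 + 2/3z)y_n
  Hence R(z) = (1 + 2/3z)/(1 − 1/3z).

Find x<0 with |R(x)|<1.
x=-0.8: |R|=0.3684
R=−1: 1+2/3x = −1+1/3x ⇒ -1/3x=2 ⇒ x=2/(-1/3)=-6.0000
Confirm numerically:
  x=-5.626: |R|=0.95664 <1
  x=-3.830: |R|=0.68228 <1
  x=-3.726: |R|=0.66191 <1
  x=-2.917: |R|=0.47896 <1
  x=-6.418: |R|=1.04438 >1
  x=-6.398: |R|=1.04235 >1
  x=-6.067: |R|=1.00739 >1
So |R|<1 on (-6.0000, 0).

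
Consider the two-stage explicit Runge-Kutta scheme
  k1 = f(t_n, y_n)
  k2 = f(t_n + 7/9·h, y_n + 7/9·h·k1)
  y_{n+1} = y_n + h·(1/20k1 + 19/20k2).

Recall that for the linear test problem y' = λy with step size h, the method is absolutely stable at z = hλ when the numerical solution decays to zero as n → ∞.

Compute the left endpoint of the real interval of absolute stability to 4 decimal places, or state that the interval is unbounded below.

On y'=λy, z=hλ:
  k1=λy_n ⇒ h·k1=z·y_n;  k2=λ(1+7/9z)y_n ⇒ h·k2=z(1+7/9z)y_n
  y_{n+1}/y_n = 1 + 1/20z + 19/20z(1+7/9z) = 1 + z + 133/180z²
  ⇒ R(z) = 1 + z + 133/180z².

Need |R(x)|<1, x<0.
x=-1.72: |R|=1.4659
R=1: x+133/180x²=0 ⇒ x=−180/133=-1.3534; min R=1−1/(4·133/180)=0.6617>−1
Confirm numerically:
  x=-0.993: |R|=0.73558 <1
  x=-0.977: |R|=0.72829 <1
  x=-0.581: |R|=0.66842 <1
  x=-1.761: |R|=1.53038 >1
  x=-1.714: |R|=1.45670 >1
  x=-1.580: |R|=1.26456 >1
Interval (-1.3534, 0).

z* = -1.3534.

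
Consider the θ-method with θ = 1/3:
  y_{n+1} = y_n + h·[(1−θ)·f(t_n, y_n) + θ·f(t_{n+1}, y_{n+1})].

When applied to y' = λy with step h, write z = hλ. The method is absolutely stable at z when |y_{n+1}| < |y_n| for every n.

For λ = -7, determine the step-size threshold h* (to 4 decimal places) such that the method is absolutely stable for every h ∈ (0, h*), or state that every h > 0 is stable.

With y'=λy (z=hλ):
  y_{n+1} = y_n + z·[2/3·y_n + 1/3·y_{n+1}] ⇒ (1 − 1/3z)y_{n+1} = (1 + 2/3z)y_n
  R(z) = (1 + 2/3z)/(1 − 1/3z).

Boundary: |R(x)|=1, x<0.
x=-0.94: |R|=0.2843
R=−1: 1+2/3x = −1+1/3x ⇒ -1/3x=2 ⇒ x=2/(-1/3)=-6.0000
Confirm numerically:
  x=-5.561: |R|=0.94872 <1
  x=-4.419: |R|=0.78690 <1
  x=-3.727: |R|=0.66211 <1
  x=-6.590: |R|=1.06152 >1
  x=-6.243: |R|=1.02629 >1
Stable set (-6.0000, 0).

(-6.0000,0); λ=-7 ⇒ h* = (6)/7 = 0.8571.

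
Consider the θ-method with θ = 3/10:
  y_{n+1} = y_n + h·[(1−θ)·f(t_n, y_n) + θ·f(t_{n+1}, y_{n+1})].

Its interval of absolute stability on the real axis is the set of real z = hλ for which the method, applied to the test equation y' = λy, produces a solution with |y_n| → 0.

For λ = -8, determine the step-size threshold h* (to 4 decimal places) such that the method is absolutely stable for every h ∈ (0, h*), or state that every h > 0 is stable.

(-5.0000,0); λ=-8 ⇒ h* = (5)/8 = 0.6250.

Set f=λy, z=hλ:
  y_{n+1} = y_n + z·[7/10·y_n + 3/10·y_{n+1}] ⇒ (1 − 3/10z)y_{n+1} = (1 + 7/10z)y_n
  so R(z) = (1 + 7/10z)/(1 − 3/10z).

Find x<0 with |R(x)|<1.
x=-1.72: |R|=0.1346
R=−1: 1+7/10x = −1+3/10x ⇒ -2/5x=2 ⇒ x=2/(-2/5)=-5.0000
Confirm numerically:
  x=-4.971: |R|=0.99534 <1
  x=-4.667: |R|=0.94450 <1
  x=-3.747: |R|=0.76404 <1
  x=-2.776: |R|=0.51462 <1
  x=-5.339: |R|=1.05212 >1
  x=-5.275: |R|=1.04259 >1
Stable set (-5.0000, 0).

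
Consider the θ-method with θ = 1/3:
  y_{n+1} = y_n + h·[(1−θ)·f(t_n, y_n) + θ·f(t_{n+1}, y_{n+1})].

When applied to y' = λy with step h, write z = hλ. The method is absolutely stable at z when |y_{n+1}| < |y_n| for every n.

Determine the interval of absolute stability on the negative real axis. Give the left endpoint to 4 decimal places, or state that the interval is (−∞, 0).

With y'=λy (z=hλ):
  y_{n+1} = y_n + z·[2/3·y_n + 1/3·y_{n+1}] ⇒ (1 − 1/3z)y_{n+1} = (1 + 2/3z)y_n
  ⇒ R(z) = (1 + 2/3z)/(1 − 1/3z).

Boundary: |R(x)|=1, x<0.
x=-0.37: |R|=0.6706
R=−1: 1+2/3x = −1+1/3x ⇒ -1/3x=2 ⇒ x=2/(-1/3)=-6.0000
Confirm numerically:
  x=-5.399: |R|=0.92844 <1
  x=-4.466: |R|=0.79454 <1
  x=-2.919: |R|=0.47947 <1
  x=-6.256: |R|=1.02766 >1
  x=-6.122: |R|=1.01337 >1
Stable set (-6.0000, 0).

(-6.0000, 0).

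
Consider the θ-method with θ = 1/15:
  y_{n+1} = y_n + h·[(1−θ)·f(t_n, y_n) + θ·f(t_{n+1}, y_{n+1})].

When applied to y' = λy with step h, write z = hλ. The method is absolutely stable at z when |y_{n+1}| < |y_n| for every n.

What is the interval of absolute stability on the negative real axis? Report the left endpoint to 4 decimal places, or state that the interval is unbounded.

(-2.3077, 0).

Test eqn y'=λy, z=hλ:
  y_{n+1} = y_n + z·[14/15·y_n + 1/15·y_{n+1}] ⇒ (1 − 1/15z)y_{n+1} = (1 + 14/15z)y_n
  Hence R(z) = (1 + 14/15z)/(1 − 1/15z).

Need |R(x)|<1, x<0.
x=-0.98: |R|=0.0801
R=−1: 1+14/15x = −1+1/15x ⇒ -13/15x=2 ⇒ x=2/(-13/15)=-2.3077
Confirm numerically:
  x=-1.873: |R|=0.66509 <1
  x=-1.500: |R|=0.36364 <1
  x=-1.277: |R|=0.17681 <1
  x=-2.794: |R|=1.35529 >1
  x=-2.752: |R|=1.32537 >1
  x=-2.521: |R|=1.15827 >1
So |R|<1 on (-2.3077, 0).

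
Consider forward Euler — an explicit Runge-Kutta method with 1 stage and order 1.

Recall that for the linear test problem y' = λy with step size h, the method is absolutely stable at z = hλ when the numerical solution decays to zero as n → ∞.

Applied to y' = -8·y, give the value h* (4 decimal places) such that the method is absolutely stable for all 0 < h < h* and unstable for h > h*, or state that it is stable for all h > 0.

(-2.0000,0); λ=-8 ⇒ h* = 0.2500.

Set f=λy, z=hλ:
  order 1, 1-stage ⇒ R(z)=1+z
  (e.g. R(-1.67)=-0.67000, |R|=0.67000)

Find x<0 with |R(x)|<1.
x=-1.67: |R|=0.6700
|R(-2.35)|=1.3500 |R(-1.67)|=0.6700 |R(-1.65)|=0.6500
Bisect:
  x_lo=-2.7617 |R|=1.7617  x_hi=-0.2446 |R|=0.7554
  mid=-1.50317 |R|=0.50317 →hi
  mid=-2.13244 |R|=1.13244 →lo
  mid=-1.81780 |R|=0.81780 →hi
  mid=-1.97512 |R|=0.97512 →hi
  mid=-2.05378 |R|=1.05378 →lo
  mid=-2.01445 |R|=1.01445 →lo
  mid=-1.99479 |R|=0.99479 →hi
  ...
  [-2.00001,-1.99986] ⇒ x*=-2.0000
Interval (-2.0000, 0).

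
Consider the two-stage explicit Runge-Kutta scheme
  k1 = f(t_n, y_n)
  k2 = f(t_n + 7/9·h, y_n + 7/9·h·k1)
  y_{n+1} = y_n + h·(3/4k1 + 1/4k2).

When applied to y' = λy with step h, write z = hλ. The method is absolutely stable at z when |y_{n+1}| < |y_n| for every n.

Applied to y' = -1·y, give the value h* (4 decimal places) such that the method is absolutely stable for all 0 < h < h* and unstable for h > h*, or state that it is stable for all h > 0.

(-5.1429,0); λ=-1 ⇒ h* = (36/7)/1 = 5.1429.

On y'=λy, z=hλ:
  k1=λy_n ⇒ h·k1=z·y_n;  k2=λ(1+7/9z)y_n ⇒ h·k2=z(1+7/9z)y_n
  y_{n+1}/y_n = 1 + 3/4z + 1/4z(1+7/9z) = 1 + z + 7/36z²
  ⇒ R(z) = 1 + z + 7/36z².

Need |R(x)|<1, x<0.
x=-1.11: |R|=0.1296
R=1: x+7/36x²=0 ⇒ x=−36/7=-5.1429; min R=1−1/(4·7/36)=-0.2857>−1
Confirm numerically:
  x=-4.685: |R|=0.58290 <1
  x=-3.547: |R|=0.10065 <1
  x=-3.041: |R|=0.24284 <1
  x=-2.412: |R|=0.28077 <1
  x=-5.730: |R|=1.65418 >1
  x=-5.391: |R|=1.26012 >1
Interval (-5.1429, 0).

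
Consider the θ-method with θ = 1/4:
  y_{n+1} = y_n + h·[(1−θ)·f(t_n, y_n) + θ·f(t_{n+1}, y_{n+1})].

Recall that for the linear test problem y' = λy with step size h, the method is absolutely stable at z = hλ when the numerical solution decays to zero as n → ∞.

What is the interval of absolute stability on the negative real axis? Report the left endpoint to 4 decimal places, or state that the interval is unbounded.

Set f=λy, z=hλ:
  y_{n+1} = y_n + z·[3/4·y_n + 1/4·y_{n+1}] ⇒ (1 − 1/4z)y_{n+1} = (1 + 3/4z)y_n
  ⇒ R(z) = (1 + 3/4z)/(1 − 1/4z).

Need |R(x)|<1, x<0.
x=-1.66: |R|=0.1731
R=−1: 1+3/4x = −1+1/4x ⇒ -1/2x=2 ⇒ x=2/(-1/2)=-4.0000
Confirm numerically:
  x=-3.954: |R|=0.98843 <1
  x=-3.508: |R|=0.86894 <1
  x=-2.985: |R|=0.70938 <1
  x=-2.613: |R|=0.58052 <1
  x=-4.415: |R|=1.09863 >1
  x=-4.350: |R|=1.08383 >1
  x=-4.257: |R|=1.06225 >1
So |R|<1 on (-4.0000, 0).

z∈(-4.0000,0).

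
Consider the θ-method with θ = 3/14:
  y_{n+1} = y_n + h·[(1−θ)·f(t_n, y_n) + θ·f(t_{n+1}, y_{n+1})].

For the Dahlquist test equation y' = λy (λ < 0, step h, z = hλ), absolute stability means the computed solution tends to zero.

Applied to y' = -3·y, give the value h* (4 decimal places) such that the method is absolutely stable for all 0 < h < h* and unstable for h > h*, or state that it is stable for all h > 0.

(-3.5000,0); λ=-3 ⇒ h* = (7/2)/3 = 1.1667.

With y'=λy (z=hλ):
  y_{n+1} = y_n + z·[11/14·y_n + 3/14·y_{n+1}] ⇒ (1 − 3/14z)y_{n+1} = (1 + 11/14z)y_n
  so R(z) = (1 + 11/14z)/(1 − 3/14z).

Solve |R(x)|<1 on ℝ⁻.
x=-1.34: |R|=0.0411
R=−1: 1+11/14x = −1+3/14x ⇒ -4/7x=2 ⇒ x=2/(-4/7)=-3.5000
Confirm numerically:
  x=-3.010: |R|=0.82979 <1
  x=-1.557: |R|=0.16748 <1
  x=-1.431: |R|=0.09517 <1
  x=-3.792: |R|=1.09206 >1
  x=-3.540: |R|=1.01300 >1
Interval (-3.5000, 0).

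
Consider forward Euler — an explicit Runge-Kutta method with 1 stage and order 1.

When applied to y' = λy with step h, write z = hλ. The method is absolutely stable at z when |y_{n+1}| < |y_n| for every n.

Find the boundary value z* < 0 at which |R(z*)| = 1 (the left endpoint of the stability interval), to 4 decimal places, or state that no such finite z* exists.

left endpoint -2.0000.

With y'=λy (z=hλ):
  order 1, 1-stage ⇒ R(z)=1+z
  (e.g. R(-1.41)=-0.41000, |R|=0.41000)

Need |R(x)|<1, x<0.
x=-1.41: |R|=0.4100
|R(-0.78)|=0.2200 |R(-0.71)|=0.2900 |R(-0.56)|=0.4400
Bisect:
  x_lo=-2.7798 |R|=1.7798  x_hi=-0.0645 |R|=0.9355
  mid=-1.42214 |R|=0.42214 →hi
  mid=-2.10097 |R|=1.10097 →lo
  mid=-1.76156 |R|=0.76156 →hi
  mid=-1.93126 |R|=0.93126 →hi
  mid=-2.01612 |R|=1.01612 →lo
  mid=-1.97369 |R|=0.97369 →hi
  mid=-1.99490 |R|=0.99490 →hi
  mid=-2.00551 |R|=1.00551 →lo
  ...
  [-2.00004,-1.99988] ⇒ x*=-2.0000
Stable set (-2.0000, 0).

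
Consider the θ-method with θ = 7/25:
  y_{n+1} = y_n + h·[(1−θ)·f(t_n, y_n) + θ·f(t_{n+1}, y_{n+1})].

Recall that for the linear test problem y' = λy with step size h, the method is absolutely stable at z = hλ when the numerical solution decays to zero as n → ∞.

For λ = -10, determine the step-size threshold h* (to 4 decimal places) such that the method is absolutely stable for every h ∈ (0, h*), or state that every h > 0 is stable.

On y'=λy, z=hλ:
  y_{n+1} = y_n + z·[18/25·y_n + 7/25·y_{n+1}] ⇒ (1 − 7/25z)y_{n+1} = (1 + 18/25z)y_n
  Hence R(z) = (1 + 18/25z)/(1 − 7/25z).

Boundary: |R(x)|=1, x<0.
x=-1.15: |R|=0.1301
R=−1: 1+18/25x = −1+7/25x ⇒ -11/25x=2 ⇒ x=2/(-11/25)=-4.5455
Confirm numerically:
  x=-3.632: |R|=0.80073 <1
  x=-2.618: |R|=0.51064 <1
  x=-2.158: |R|=0.34519 <1
  x=-2.117: |R|=0.32914 <1
  x=-5.113: |R|=1.10270 >1
  x=-5.037: |R|=1.08973 >1
  x=-4.792: |R|=1.04632 >1
Interval (-4.5455, 0).

(-4.5455,0); λ=-10 ⇒ h* = (50/11)/10 = 0.4545.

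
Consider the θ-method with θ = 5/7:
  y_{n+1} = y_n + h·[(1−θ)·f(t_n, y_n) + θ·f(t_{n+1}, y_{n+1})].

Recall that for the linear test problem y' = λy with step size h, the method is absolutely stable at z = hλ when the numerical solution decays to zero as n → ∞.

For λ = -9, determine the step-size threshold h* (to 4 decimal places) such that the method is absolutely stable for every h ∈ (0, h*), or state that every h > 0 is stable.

Set f=λy, z=hλ:
  y_{n+1} = y_n + z·[2/7·y_n + 5/7·y_{n+1}] ⇒ (1 − 5/7z)y_{n+1} = (1 + 2/7z)y_n
  Hence R(z) = (1 + 2/7z)/(1 − 5/7z).

Boundary: |R(x)|=1, x<0.
x=-1.75: |R|=0.2222
x=-2: |R|=0.1765
x=-10: |R|=0.2281
x=-100: |R|=0.3807
θ=5/7≥1/2 ⇒ |1+2/7x|<|1−5/7x| ∀x<0 ⇒ interval (−∞,0).

interval (−∞, 0). Any h>0 works for λ=-9.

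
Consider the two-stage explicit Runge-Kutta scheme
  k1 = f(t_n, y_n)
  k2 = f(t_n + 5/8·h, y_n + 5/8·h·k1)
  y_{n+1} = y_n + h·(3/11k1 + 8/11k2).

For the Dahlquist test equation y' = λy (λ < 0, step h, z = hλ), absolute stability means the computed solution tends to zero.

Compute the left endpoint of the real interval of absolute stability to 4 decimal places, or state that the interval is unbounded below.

On y'=λy, z=hλ:
  k1=λy_n ⇒ h·k1=z·y_n;  k2=λ(1+5/8z)y_n ⇒ h·k2=z(1+5/8z)y_n
  y_{n+1}/y_n = 1 + 3/11z + 8/11z(1+5/8z) = 1 + z + 5/11z²
  Hence R(z) = 1 + z + 5/11z².

Find x<0 with |R(x)|<1.
x=-0.34: |R|=0.7125
R=1: x+5/11x²=0 ⇒ x=−11/5=-2.2000; min R=1−1/(4·5/11)=0.4500>−1
Confirm numerically:
  x=-2.078: |R|=0.88477 <1
  x=-1.957: |R|=0.78384 <1
  x=-1.665: |R|=0.59510 <1
  x=-1.328: |R|=0.47363 <1
  x=-2.395: |R|=1.21228 >1
  x=-2.329: |R|=1.13656 >1
So |R|<1 on (-2.2000, 0).

z* = -2.2000.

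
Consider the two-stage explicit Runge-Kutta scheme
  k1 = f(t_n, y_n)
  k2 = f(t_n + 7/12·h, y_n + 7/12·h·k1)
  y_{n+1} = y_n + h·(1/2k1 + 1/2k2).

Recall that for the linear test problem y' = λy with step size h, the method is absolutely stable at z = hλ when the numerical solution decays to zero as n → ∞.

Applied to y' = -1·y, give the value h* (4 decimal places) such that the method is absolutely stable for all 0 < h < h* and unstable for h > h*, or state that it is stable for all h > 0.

Set f=λy, z=hλ:
  k1=λy_n ⇒ h·k1=z·y_n;  k2=λ(1+7/12z)y_n ⇒ h·k2=z(1+7/12z)y_n
  y_{n+1}/y_n = 1 + 1/2z + 1/2z(1+7/12z) = 1 + z + 7/24z²
  Hence R(z) = 1 + z + 7/24z².

Need |R(x)|<1, x<0.
x=-0.92: |R|=0.3269
R=1: x+7/24x²=0 ⇒ x=−24/7=-3.4286; min R=1−1/(4·7/24)=0.1429>−1
Confirm numerically:
  x=-3.403: |R|=0.97462 <1
  x=-3.312: |R|=0.88739 <1
  x=-3.035: |R|=0.65161 <1
  x=-1.767: |R|=0.14367 <1
  x=-3.704: |R|=1.29755 >1
  x=-3.693: |R|=1.28482 >1
  x=-3.669: |R|=1.25729 >1
Interval (-3.4286, 0).

(-3.4286,0); λ=-1 ⇒ h* = (24/7)/1 = 3.4286.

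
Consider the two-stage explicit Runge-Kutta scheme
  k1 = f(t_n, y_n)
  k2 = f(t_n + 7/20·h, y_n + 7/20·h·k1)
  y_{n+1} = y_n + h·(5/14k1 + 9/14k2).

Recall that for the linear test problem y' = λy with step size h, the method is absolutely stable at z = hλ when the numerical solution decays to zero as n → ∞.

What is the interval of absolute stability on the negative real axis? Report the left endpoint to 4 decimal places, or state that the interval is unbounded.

On y'=λy, z=hλ:
  k1=λy_n ⇒ h·k1=z·y_n;  k2=λ(1+7/20z)y_n ⇒ h·k2=z(1+7/20z)y_n
  y_{n+1}/y_n = 1 + 5/14z + 9/14z(1+7/20z) = 1 + z + 9/40z²
  R(z) = 1 + z + 9/40z².

Boundary: |R(x)|=1, x<0.
x=-0.56: |R|=0.5106
R=1: x+9/40x²=0 ⇒ x=−40/9=-4.4444; min R=1−1/(4·9/40)=-0.1111>−1
Confirm numerically:
  x=-4.344: |R|=0.90183 <1
  x=-3.287: |R|=0.14398 <1
  x=-2.125: |R|=0.10898 <1
  x=-4.941: |R|=1.55203 >1
  x=-4.475: |R|=1.03077 >1
So |R|<1 on (-4.4444, 0).

z∈(-4.4444,0).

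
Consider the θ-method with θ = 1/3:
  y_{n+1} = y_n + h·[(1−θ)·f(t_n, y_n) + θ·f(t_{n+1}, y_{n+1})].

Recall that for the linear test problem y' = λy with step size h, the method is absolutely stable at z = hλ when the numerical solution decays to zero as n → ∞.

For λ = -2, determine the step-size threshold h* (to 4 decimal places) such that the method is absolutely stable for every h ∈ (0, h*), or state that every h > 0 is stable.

Set f=λy, z=hλ:
  y_{n+1} = y_n + z·[2/3·y_n + 1/3·y_{n+1}] ⇒ (1 − 1/3z)y_{n+1} = (1 + 2/3z)y_n
  so R(z) = (1 + 2/3z)/(1 − 1/3z).

Need |R(x)|<1, x<0.
x=-1.62: |R|=0.0519
R=−1: 1+2/3x = −1+1/3x ⇒ -1/3x=2 ⇒ x=2/(-1/3)=-6.0000
Confirm numerically:
  x=-5.698: |R|=0.96528 <1
  x=-5.658: |R|=0.96050 <1
  x=-4.082: |R|=0.72917 <1
  x=-6.454: |R|=1.04802 >1
  x=-6.438: |R|=1.04641 >1
  x=-6.185: |R|=1.02014 >1
So |R|<1 on (-6.0000, 0).

(-6.0000,0); λ=-2 ⇒ h* = (6)/2 = 3.0000.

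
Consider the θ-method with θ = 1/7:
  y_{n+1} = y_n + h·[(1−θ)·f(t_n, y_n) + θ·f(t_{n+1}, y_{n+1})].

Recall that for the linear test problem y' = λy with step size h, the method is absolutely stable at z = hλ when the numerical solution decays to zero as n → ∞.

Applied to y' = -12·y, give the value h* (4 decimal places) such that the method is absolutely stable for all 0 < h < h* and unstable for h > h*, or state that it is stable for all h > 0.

(-2.8000,0); λ=-12 ⇒ h* = (14/5)/12 = 0.2333.

Test eqn y'=λy, z=hλ:
  y_{n+1} = y_n + z·[6/7·y_n + 1/7·y_{n+1}] ⇒ (1 − 1/7z)y_{n+1} = (1 + 6/7z)y_n
  R(z) = (1 + 6/7z)/(1 − 1/7z).

Find x<0 with |R(x)|<1.
x=-1.17: |R|=0.0024
R=−1: 1+6/7x = −1+1/7x ⇒ -5/7x=2 ⇒ x=2/(-5/7)=-2.8000
Confirm numerically:
  x=-2.606: |R|=0.89902 <1
  x=-1.973: |R|=0.53917 <1
  x=-1.329: |R|=0.11694 <1
  x=-3.185: |R|=1.18900 >1
  x=-3.106: |R|=1.15140 >1
So |R|<1 on (-2.8000, 0).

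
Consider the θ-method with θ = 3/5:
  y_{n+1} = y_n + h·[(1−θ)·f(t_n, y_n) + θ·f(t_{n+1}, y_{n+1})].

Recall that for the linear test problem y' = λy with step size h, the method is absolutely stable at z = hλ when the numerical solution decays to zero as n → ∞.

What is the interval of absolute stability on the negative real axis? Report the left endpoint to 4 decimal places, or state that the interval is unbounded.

On y'=λy, z=hλ:
  y_{n+1} = y_n + z·[2/5·y_n + 3/5·y_{n+1}] ⇒ (1 − 3/5z)y_{n+1} = (1 + 2/5z)y_n
  Hence R(z) = (1 + 2/5z)/(1 − 3/5z).

Find x<0 with |R(x)|<1.
x=-1.48: |R|=0.2161
x=-2: |R|=0.0909
x=-10: |R|=0.4286
x=-100: |R|=0.6393
θ=3/5≥1/2 ⇒ |1+2/5x|<|1−3/5x| ∀x<0 ⇒ interval (−∞,0).

(−∞, 0) — no finite endpoint.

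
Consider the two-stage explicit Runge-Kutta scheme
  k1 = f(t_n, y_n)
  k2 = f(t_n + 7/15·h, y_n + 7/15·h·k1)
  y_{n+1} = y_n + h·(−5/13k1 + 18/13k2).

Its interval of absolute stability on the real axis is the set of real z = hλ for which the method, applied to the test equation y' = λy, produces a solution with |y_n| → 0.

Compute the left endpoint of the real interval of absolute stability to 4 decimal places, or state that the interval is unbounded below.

With y'=λy (z=hλ):
  k1=λy_n ⇒ h·k1=z·y_n;  k2=λ(1+7/15z)y_n ⇒ h·k2=z(1+7/15z)y_n
  y_{n+1}/y_n = 1 − 5/13z + 18/13z(1+7/15z) = 1 + z + 42/65z²
  ⇒ R(z) = 1 + z + 42/65z².

Need |R(x)|<1, x<0.
x=-1.4: |R|=0.8665
R=1: x+42/65x²=0 ⇒ x=−65/42=-1.5476; min R=1−1/(4·42/65)=0.6131>−1
Confirm numerically:
  x=-1.527: |R|=0.97966 <1
  x=-0.713: |R|=0.61548 <1
  x=-0.631: |R|=0.62627 <1
  x=-0.629: |R|=0.62664 <1
  x=-2.064: |R|=1.68868 >1
  x=-1.912: |R|=1.45017 >1
  x=-1.853: |R|=1.36564 >1
Interval (-1.5476, 0).

z* = -1.5476.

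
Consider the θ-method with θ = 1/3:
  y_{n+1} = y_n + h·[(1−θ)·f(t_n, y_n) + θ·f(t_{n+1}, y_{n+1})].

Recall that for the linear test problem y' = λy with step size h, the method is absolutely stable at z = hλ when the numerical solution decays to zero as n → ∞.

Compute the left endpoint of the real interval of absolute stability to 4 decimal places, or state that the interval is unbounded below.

z* = -6.0000.

On y'=λy, z=hλ:
  y_{n+1} = y_n + z·[2/3·y_n + 1/3·y_{n+1}] ⇒ (1 − 1/3z)y_{n+1} = (1 + 2/3z)y_n
  Hence R(z) = (1 + 2/3z)/(1 − 1/3z).

Find x<0 with |R(x)|<1.
x=-0.42: |R|=0.6316
R=−1: 1+2/3x = −1+1/3x ⇒ -1/3x=2 ⇒ x=2/(-1/3)=-6.0000
Confirm numerically:
  x=-3.976: |R|=0.70986 <1
  x=-3.541: |R|=0.62406 <1
  x=-2.953: |R|=0.48816 <1
  x=-2.594: |R|=0.39113 <1
  x=-6.353: |R|=1.03774 >1
  x=-6.348: |R|=1.03723 >1
So |R|<1 on (-6.0000, 0).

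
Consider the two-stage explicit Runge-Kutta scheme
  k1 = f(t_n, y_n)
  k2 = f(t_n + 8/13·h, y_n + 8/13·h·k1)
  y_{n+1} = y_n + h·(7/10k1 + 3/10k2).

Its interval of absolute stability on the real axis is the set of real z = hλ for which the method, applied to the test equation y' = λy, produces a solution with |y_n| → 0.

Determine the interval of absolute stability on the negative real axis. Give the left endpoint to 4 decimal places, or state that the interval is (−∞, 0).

(-5.4167, 0).

With y'=λy (z=hλ):
  k1=λy_n ⇒ h·k1=z·y_n;  k2=λ(1+8/13z)y_n ⇒ h·k2=z(1+8/13z)y_n
  y_{n+1}/y_n = 1 + 7/10z + 3/10z(1+8/13z) = 1 + z + 12/65z²
  Hence R(z) = 1 + z + 12/65z².

Solve |R(x)|<1 on ℝ⁻.
x=-0.98: |R|=0.1973
R=1: x+12/65x²=0 ⇒ x=−65/12=-5.4167; min R=1−1/(4·12/65)=-0.3542>−1
Confirm numerically:
  x=-3.801: |R|=0.13375 <1
  x=-3.233: |R|=0.30335 <1
  x=-3.170: |R|=0.31482 <1
  x=-2.470: |R|=0.34368 <1
  x=-5.997: |R|=1.64251 >1
  x=-5.813: |R|=1.42533 >1
Stable set (-5.4167, 0).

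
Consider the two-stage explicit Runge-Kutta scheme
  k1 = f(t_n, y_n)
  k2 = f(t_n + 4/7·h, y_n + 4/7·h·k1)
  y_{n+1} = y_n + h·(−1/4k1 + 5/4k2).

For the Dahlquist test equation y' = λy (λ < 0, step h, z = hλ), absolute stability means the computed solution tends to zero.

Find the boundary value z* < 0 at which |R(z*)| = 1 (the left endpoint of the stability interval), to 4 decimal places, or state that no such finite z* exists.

left endpoint -1.4000.

On y'=λy, z=hλ:
  k1=λy_n ⇒ h·k1=z·y_n;  k2=λ(1+4/7z)y_n ⇒ h·k2=z(1+4/7z)y_n
  y_{n+1}/y_n = 1 − 1/4z + 5/4z(1+4/7z) = 1 + z + 5/7z²
  R(z) = 1 + z + 5/7z².

Find x<0 with |R(x)|<1.
x=-0.58: |R|=0.6603
R=1: x+5/7x²=0 ⇒ x=−7/5=-1.4000; min R=1−1/(4·5/7)=0.6500>−1
Confirm numerically:
  x=-1.285: |R|=0.89445 <1
  x=-1.089: |R|=0.75809 <1
  x=-1.083: |R|=0.75478 <1
  x=-0.718: |R|=0.65023 <1
  x=-1.990: |R|=1.83864 >1
  x=-1.846: |R|=1.58808 >1
  x=-1.825: |R|=1.55402 >1
Stable set (-1.4000, 0).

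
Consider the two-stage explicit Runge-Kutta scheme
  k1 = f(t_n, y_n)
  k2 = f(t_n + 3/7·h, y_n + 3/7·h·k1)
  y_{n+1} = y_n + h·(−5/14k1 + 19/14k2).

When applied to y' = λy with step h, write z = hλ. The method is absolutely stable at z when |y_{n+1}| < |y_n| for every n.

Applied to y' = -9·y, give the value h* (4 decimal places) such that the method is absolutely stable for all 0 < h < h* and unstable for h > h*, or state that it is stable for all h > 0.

(-1.7193,0); λ=-9 ⇒ h* = (98/57)/9 = 0.1910.

With y'=λy (z=hλ):
  k1=λy_n ⇒ h·k1=z·y_n;  k2=λ(1+3/7z)y_n ⇒ h·k2=z(1+3/7z)y_n
  y_{n+1}/y_n = 1 − 5/14z + 19/14z(1+3/7z) = 1 + z + 57/98z²
  Hence R(z) = 1 + z + 57/98z².

Solve |R(x)|<1 on ℝ⁻.
x=-1.24: |R|=0.6543
R=1: x+57/98x²=0 ⇒ x=−98/57=-1.7193; min R=1−1/(4·57/98)=0.5702>−1
Confirm numerically:
  x=-1.558: |R|=0.85383 <1
  x=-1.102: |R|=0.60434 <1
  x=-0.808: |R|=0.57173 <1
  x=-0.800: |R|=0.57224 <1
  x=-2.256: |R|=1.70424 >1
  x=-2.185: |R|=1.59185 >1
  x=-1.919: |R|=1.22290 >1
Interval (-1.7193, 0).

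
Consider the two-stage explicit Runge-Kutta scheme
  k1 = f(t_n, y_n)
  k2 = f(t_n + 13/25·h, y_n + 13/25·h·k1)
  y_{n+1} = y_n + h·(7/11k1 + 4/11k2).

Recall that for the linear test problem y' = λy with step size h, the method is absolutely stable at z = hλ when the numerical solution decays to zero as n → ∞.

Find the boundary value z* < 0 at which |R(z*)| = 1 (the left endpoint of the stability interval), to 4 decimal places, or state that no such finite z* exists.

With y'=λy (z=hλ):
  k1=λy_n ⇒ h·k1=z·y_n;  k2=λ(1+13/25z)y_n ⇒ h·k2=z(1+13/25z)y_n
  y_{n+1}/y_n = 1 + 7/11z + 4/11z(1+13/25z) = 1 + z + 52/275z²
  so R(z) = 1 + z + 52/275z².

Solve |R(x)|<1 on ℝ⁻.
x=-0.36: |R|=0.6645
R=1: x+52/275x²=0 ⇒ x=−275/52=-5.2885; min R=1−1/(4·52/275)=-0.3221>−1
Confirm numerically:
  x=-5.097: |R|=0.81547 <1
  x=-3.610: |R|=0.14575 <1
  x=-2.626: |R|=0.32205 <1
  x=-2.425: |R|=0.31303 <1
  x=-5.717: |R|=1.46326 >1
  x=-5.565: |R|=1.29100 >1
  x=-5.422: |R|=1.13691 >1
Stable set (-5.2885, 0).

left endpoint -5.2885.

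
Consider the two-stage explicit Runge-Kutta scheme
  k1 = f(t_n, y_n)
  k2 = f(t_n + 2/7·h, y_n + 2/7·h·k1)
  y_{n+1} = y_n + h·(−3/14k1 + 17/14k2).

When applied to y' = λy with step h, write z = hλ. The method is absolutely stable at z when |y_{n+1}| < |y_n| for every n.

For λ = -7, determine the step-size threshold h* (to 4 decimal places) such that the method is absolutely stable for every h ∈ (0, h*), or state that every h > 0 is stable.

(-2.8824,0); λ=-7 ⇒ h* = (49/17)/7 = 0.4118.

Test eqn y'=λy, z=hλ:
  k1=λy_n ⇒ h·k1=z·y_n;  k2=λ(1+2/7z)y_n ⇒ h·k2=z(1+2/7z)y_n
  y_{n+1}/y_n = 1 − 3/14z + 17/14z(1+2/7z) = 1 + z + 17/49z²
  R(z) = 1 + z + 17/49z².

Need |R(x)|<1, x<0.
x=-0.81: |R|=0.4176
R=1: x+17/49x²=0 ⇒ x=−49/17=-2.8824; min R=1−1/(4·17/49)=0.2794>−1
Confirm numerically:
  x=-1.741: |R|=0.31060 <1
  x=-1.317: |R|=0.28476 <1
  x=-1.288: |R|=0.28755 <1
  x=-3.322: |R|=1.50671 >1
  x=-3.182: |R|=1.33080 >1
  x=-3.033: |R|=1.15852 >1
Interval (-2.8824, 0).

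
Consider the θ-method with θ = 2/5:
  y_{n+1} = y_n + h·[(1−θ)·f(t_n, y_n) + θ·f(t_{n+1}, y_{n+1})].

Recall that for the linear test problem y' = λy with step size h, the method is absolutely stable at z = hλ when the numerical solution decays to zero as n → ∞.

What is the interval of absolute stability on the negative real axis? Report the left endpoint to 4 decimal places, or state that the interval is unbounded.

On y'=λy, z=hλ:
  y_{n+1} = y_n + z·[3/5·y_n + 2/5·y_{n+1}] ⇒ (1 − 2/5z)y_{n+1} = (1 + 3/5z)y_n
  ⇒ R(z) = (1 + 3/5z)/(1 − 2/5z).

Find x<0 with |R(x)|<1.
x=-0.57: |R|=0.5358
R=−1: 1+3/5x = −1+2/5x ⇒ -1/5x=2 ⇒ x=2/(-1/5)=-10.0000
Confirm numerically:
  x=-9.202: |R|=0.96590 <1
  x=-9.168: |R|=0.96435 <1
  x=-5.556: |R|=0.72418 <1
  x=-5.261: |R|=0.69469 <1
  x=-10.544: |R|=1.02085 >1
  x=-10.331: |R|=1.01290 >1
  x=-10.147: |R|=1.00581 >1
So |R|<1 on (-10.0000, 0).

(-10.0000, 0).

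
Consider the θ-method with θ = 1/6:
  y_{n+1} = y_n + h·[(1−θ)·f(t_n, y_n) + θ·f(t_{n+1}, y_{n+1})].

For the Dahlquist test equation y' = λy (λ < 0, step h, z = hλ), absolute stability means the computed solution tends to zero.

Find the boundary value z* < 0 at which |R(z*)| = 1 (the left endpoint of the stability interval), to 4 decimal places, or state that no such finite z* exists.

left endpoint -3.0000.

On y'=λy, z=hλ:
  y_{n+1} = y_n + z·[5/6·y_n + 1/6·y_{n+1}] ⇒ (1 − 1/6z)y_{n+1} = (1 + 5/6z)y_n
  Hence R(z) = (1 + 5/6z)/(1 − 1/6z).

Solve |R(x)|<1 on ℝ⁻.
x=-0.7: |R|=0.3731
R=−1: 1+5/6x = −1+1/6x ⇒ -2/3x=2 ⇒ x=2/(-2/3)=-3.0000
Confirm numerically:
  x=-2.184: |R|=0.60117 <1
  x=-1.642: |R|=0.28919 <1
  x=-1.420: |R|=0.14825 <1
  x=-1.404: |R|=0.13776 <1
  x=-3.236: |R|=1.10221 >1
  x=-3.119: |R|=1.05220 >1
So |R|<1 on (-3.0000, 0).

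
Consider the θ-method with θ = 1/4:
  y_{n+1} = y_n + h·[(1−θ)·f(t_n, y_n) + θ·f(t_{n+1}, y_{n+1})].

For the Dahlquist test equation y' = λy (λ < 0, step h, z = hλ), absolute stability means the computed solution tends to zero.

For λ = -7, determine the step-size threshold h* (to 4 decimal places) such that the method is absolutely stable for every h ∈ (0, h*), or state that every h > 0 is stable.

(-4.0000,0); λ=-7 ⇒ h* = (4)/7 = 0.5714.

Set f=λy, z=hλ:
  y_{n+1} = y_n + z·[3/4·y_n + 1/4·y_{n+1}] ⇒ (1 − 1/4z)y_{n+1} = (1 + 3/4z)y_n
  Hence R(z) = (1 + 3/4z)/(1 − 1/4z).

Solve |R(x)|<1 on ℝ⁻.
x=-1.02: |R|=0.1873
R=−1: 1+3/4x = −1+1/4x ⇒ -1/2x=2 ⇒ x=2/(-1/2)=-4.0000
Confirm numerically:
  x=-3.577: |R|=0.88835 <1
  x=-3.285: |R|=0.80371 <1
  x=-3.061: |R|=0.73403 <1
  x=-2.841: |R|=0.66116 <1
  x=-4.166: |R|=1.04066 >1
  x=-4.063: |R|=1.01563 >1
Stable set (-4.0000, 0).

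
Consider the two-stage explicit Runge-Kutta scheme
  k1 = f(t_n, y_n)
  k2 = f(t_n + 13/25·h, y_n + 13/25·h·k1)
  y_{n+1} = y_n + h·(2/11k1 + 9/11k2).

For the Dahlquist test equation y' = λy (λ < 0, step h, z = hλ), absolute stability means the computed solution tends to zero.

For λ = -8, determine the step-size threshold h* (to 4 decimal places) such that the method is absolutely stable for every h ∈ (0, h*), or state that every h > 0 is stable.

Set f=λy, z=hλ:
  k1=λy_n ⇒ h·k1=z·y_n;  k2=λ(1+13/25z)y_n ⇒ h·k2=z(1+13/25z)y_n
  y_{n+1}/y_n = 1 + 2/11z + 9/11z(1+13/25z) = 1 + z + 117/275z²
  Hence R(z) = 1 + z + 117/275z².

Find x<0 with |R(x)|<1.
x=-0.63: |R|=0.5389
R=1: x+117/275x²=0 ⇒ x=−275/117=-2.3504; min R=1−1/(4·117/275)=0.4124>−1
Confirm numerically:
  x=-2.295: |R|=0.94588 <1
  x=-1.934: |R|=0.65735 <1
  x=-1.424: |R|=0.43873 <1
  x=-2.913: |R|=1.69722 >1
  x=-2.804: |R|=1.54110 >1
Interval (-2.3504, 0).

(-2.3504,0); λ=-8 ⇒ h* = (275/117)/8 = 0.2938.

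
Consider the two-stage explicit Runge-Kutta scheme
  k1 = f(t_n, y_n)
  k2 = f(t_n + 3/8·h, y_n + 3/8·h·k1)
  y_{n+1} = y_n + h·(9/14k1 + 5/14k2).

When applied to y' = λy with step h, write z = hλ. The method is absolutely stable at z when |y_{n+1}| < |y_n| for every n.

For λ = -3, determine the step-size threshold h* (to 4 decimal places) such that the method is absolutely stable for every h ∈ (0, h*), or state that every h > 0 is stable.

(-7.4667,0); λ=-3 ⇒ h* = (112/15)/3 = 2.4889.

With y'=λy (z=hλ):
  k1=λy_n ⇒ h·k1=z·y_n;  k2=λ(1+3/8z)y_n ⇒ h·k2=z(1+3/8z)y_n
  y_{n+1}/y_n = 1 + 9/14z + 5/14z(1+3/8z) = 1 + z + 15/112z²
  so R(z) = 1 + z + 15/112z².

Solve |R(x)|<1 on ℝ⁻.
x=-0.67: |R|=0.3901
R=1: x+15/112x²=0 ⇒ x=−112/15=-7.4667; min R=1−1/(4·15/112)=-0.8667>−1
Confirm numerically:
  x=-4.691: |R|=0.74384 <1
  x=-4.383: |R|=0.81014 <1
  x=-3.555: |R|=0.86241 <1
  x=-3.198: |R|=0.82829 <1
  x=-8.001: |R|=1.57257 >1
  x=-7.644: |R|=1.18154 >1
  x=-7.593: |R|=1.12847 >1
So |R|<1 on (-7.4667, 0).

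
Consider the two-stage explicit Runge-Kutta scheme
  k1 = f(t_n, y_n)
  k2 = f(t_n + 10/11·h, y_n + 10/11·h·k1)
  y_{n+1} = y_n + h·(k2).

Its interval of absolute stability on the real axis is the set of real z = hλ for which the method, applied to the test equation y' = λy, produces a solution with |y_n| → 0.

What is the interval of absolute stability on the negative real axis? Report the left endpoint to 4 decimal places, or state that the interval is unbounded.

Test eqn y'=λy, z=hλ:
  k1=λy_n ⇒ h·k1=z·y_n;  k2=λ(1+10/11z)y_n ⇒ h·k2=z(1+10/11z)y_n
  y_{n+1}/y_n = 1 + z(1+10/11z) = 1 + z + 10/11z²
  so R(z) = 1 + z + 10/11z².

Solve |R(x)|<1 on ℝ⁻.
x=-1.71: |R|=1.9483
R=1: x+10/11x²=0 ⇒ x=−11/10=-1.1000; min R=1−1/(4·10/11)=0.7250>−1
Confirm numerically:
  x=-1.072: |R|=0.97271 <1
  x=-0.951: |R|=0.87118 <1
  x=-0.863: |R|=0.81406 <1
  x=-0.606: |R|=0.72785 <1
  x=-1.575: |R|=1.68011 >1
  x=-1.281: |R|=1.21078 >1
Interval (-1.1000, 0).

(-1.1000, 0).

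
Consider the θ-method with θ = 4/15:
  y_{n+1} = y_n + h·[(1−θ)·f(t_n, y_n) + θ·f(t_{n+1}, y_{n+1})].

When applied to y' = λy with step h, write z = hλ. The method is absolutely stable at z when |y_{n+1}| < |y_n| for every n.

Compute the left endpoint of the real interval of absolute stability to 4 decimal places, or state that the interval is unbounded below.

Test eqn y'=λy, z=hλ:
  y_{n+1} = y_n + z·[11/15·y_n + 4/15·y_{n+1}] ⇒ (1 − 4/15z)y_{n+1} = (1 + 11/15z)y_n
  Hence R(z) = (1 + 11/15z)/(1 − 4/15z).

Find x<0 with |R(x)|<1.
x=-1.55: |R|=0.0967
R=−1: 1+11/15x = −1+4/15x ⇒ -7/15x=2 ⇒ x=2/(-7/15)=-4.2857
Confirm numerically:
  x=-4.006: |R|=0.93689 <1
  x=-3.892: |R|=0.90984 <1
  x=-1.745: |R|=0.19086 <1
  x=-4.776: |R|=1.10063 >1
  x=-4.626: |R|=1.07110 >1
  x=-4.553: |R|=1.05634 >1
Interval (-4.2857, 0).

z* = -4.2857.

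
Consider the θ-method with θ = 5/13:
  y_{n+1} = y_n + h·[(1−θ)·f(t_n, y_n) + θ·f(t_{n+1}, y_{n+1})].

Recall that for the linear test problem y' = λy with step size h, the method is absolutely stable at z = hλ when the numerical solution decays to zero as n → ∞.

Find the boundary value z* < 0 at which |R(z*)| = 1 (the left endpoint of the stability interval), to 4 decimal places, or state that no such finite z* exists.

With y'=λy (z=hλ):
  y_{n+1} = y_n + z·[8/13·y_n + 5/13·y_{n+1}] ⇒ (1 − 5/13z)y_{n+1} = (1 + 8/13z)y_n
  ⇒ R(z) = (1 + 8/13z)/(1 − 5/13z).

Boundary: |R(x)|=1, x<0.
x=-0.61: |R|=0.5059
R=−1: 1+8/13x = −1+5/13x ⇒ -3/13x=2 ⇒ x=2/(-3/13)=-8.6667
Confirm numerically:
  x=-7.106: |R|=0.90352 <1
  x=-5.417: |R|=0.75679 <1
  x=-3.589: |R|=0.50774 <1
  x=-9.102: |R|=1.02232 >1
  x=-8.816: |R|=1.00785 >1
  x=-8.696: |R|=1.00156 >1
Interval (-8.6667, 0).

left endpoint -8.6667.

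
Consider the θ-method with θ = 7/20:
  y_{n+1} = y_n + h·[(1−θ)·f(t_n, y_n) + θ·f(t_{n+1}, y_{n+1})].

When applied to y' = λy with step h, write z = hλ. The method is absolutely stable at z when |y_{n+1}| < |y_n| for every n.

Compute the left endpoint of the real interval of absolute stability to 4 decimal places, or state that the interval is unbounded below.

Set f=λy, z=hλ:
  y_{n+1} = y_n + z·[13/20·y_n + 7/20·y_{n+1}] ⇒ (1 − 7/20z)y_{n+1} = (1 + 13/20z)y_n
  R(z) = (1 + 13/20z)/(1 − 7/20z).

Need |R(x)|<1, x<0.
x=-1.35: |R|=0.0832
R=−1: 1+13/20x = −1+7/20x ⇒ -3/10x=2 ⇒ x=2/(-3/10)=-6.6667
Confirm numerically:
  x=-6.605: |R|=0.99441 <1
  x=-5.662: |R|=0.89892 <1
  x=-5.403: |R|=0.86887 <1
  x=-7.092: |R|=1.03664 >1
  x=-6.998: |R|=1.02882 >1
  x=-6.911: |R|=1.02144 >1
Interval (-6.6667, 0).

left endpoint -6.6667.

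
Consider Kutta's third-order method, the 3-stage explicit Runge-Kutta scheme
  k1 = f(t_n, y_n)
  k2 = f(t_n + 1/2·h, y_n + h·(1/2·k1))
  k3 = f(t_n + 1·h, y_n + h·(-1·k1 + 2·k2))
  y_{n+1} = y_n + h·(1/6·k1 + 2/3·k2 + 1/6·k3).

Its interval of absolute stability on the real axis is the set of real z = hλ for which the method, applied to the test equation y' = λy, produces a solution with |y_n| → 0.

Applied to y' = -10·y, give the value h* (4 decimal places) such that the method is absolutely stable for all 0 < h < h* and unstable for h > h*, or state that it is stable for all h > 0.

Test eqn y'=λy, z=hλ:
  order 3, 3-stage ⇒ R(z)=1+z+z^2/2+z^3/6
  (e.g. R(-1.68)=-0.05907, |R|=0.05907)

Boundary: |R(x)|=1, x<0.
x=-1.68: |R|=0.0591
|R(-1.41)|=0.1168 |R(-1.01)|=0.3283 |R(-0.59)|=0.5498
Bisect:
  x_lo=-3.3141 |R|=2.8890  x_hi=-0.1394 |R|=0.8699
  mid=-1.72674 |R|=0.09401 →hi
  mid=-2.52040 |R|=1.01263 →lo
  mid=-2.12357 |R|=0.46485 →hi
  mid=-2.32199 |R|=0.71272 →hi
  mid=-2.42119 |R|=0.85568 →hi
  mid=-2.47080 |R|=0.93235 →hi
  mid=-2.49560 |R|=0.97203 →hi
  ...
  [-2.51285,-2.51265] ⇒ x*=-2.5127
Interval (-2.5127, 0).

(-2.5127,0); λ=-10 ⇒ h* = 0.2513.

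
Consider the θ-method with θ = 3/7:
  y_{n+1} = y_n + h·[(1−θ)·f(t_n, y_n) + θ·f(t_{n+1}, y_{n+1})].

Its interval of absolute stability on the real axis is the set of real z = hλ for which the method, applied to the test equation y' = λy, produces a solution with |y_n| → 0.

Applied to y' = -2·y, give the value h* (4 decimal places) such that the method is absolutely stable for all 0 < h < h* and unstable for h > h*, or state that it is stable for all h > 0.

On y'=λy, z=hλ:
  y_{n+1} = y_n + z·[4/7·y_n + 3/7·y_{n+1}] ⇒ (1 − 3/7z)y_{n+1} = (1 + 4/7z)y_n
  ⇒ R(z) = (1 + 4/7z)/(1 − 3/7z).

Solve |R(x)|<1 on ℝ⁻.
x=-1.24: |R|=0.1903
R=−1: 1+4/7x = −1+3/7x ⇒ -1/7x=2 ⇒ x=2/(-1/7)=-14.0000
Confirm numerically:
  x=-10.598: |R|=0.91231 <1
  x=-9.917: |R|=0.88890 <1
  x=-6.872: |R|=0.74189 <1
  x=-5.812: |R|=0.66492 <1
  x=-14.586: |R|=1.01154 >1
  x=-14.252: |R|=1.00506 >1
  x=-14.055: |R|=1.00112 >1
Stable set (-14.0000, 0).

(-14.0000,0); λ=-2 ⇒ h* = (14)/2 = 7.0000.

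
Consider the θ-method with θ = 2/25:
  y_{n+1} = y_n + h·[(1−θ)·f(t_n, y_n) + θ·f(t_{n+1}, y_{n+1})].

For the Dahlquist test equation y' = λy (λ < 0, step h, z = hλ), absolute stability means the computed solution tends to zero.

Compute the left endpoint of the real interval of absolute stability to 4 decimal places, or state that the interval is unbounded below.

Set f=λy, z=hλ:
  y_{n+1} = y_n + z·[23/25·y_n + 2/25·y_{n+1}] ⇒ (1 − 2/25z)y_{n+1} = (1 + 23/25z)y_n
  Hence R(z) = (1 + 23/25z)/(1 − 2/25z).

Find x<0 with |R(x)|<1.
x=-1.48: |R|=0.3233
R=−1: 1+23/25x = −1+2/25x ⇒ -21/25x=2 ⇒ x=2/(-21/25)=-2.3810
Confirm numerically:
  x=-2.021: |R|=0.73972 <1
  x=-1.814: |R|=0.58411 <1
  x=-1.792: |R|=0.56731 <1
  x=-1.030: |R|=0.04841 <1
  x=-2.880: |R|=1.34070 >1
  x=-2.804: |R|=1.29025 >1
So |R|<1 on (-2.3810, 0).

z* = -2.3810.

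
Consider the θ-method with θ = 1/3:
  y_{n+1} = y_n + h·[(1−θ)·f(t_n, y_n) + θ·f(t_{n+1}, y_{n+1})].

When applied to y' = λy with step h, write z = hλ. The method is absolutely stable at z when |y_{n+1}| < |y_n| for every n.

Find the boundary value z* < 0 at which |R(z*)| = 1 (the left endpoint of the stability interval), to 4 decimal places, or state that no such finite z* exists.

left endpoint -6.0000.

With y'=λy (z=hλ):
  y_{n+1} = y_n + z·[2/3·y_n + 1/3·y_{n+1}] ⇒ (1 − 1/3z)y_{n+1} = (1 + 2/3z)y_n
  so R(z) = (1 + 2/3z)/(1 − 1/3z).

Boundary: |R(x)|=1, x<0.
x=-0.38: |R|=0.6627
R=−1: 1+2/3x = −1+1/3x ⇒ -1/3x=2 ⇒ x=2/(-1/3)=-6.0000
Confirm numerically:
  x=-4.840: |R|=0.85204 <1
  x=-4.505: |R|=0.80080 <1
  x=-2.866: |R|=0.46573 <1
  x=-6.328: |R|=1.03516 >1
  x=-6.214: |R|=1.02323 >1
Interval (-6.0000, 0).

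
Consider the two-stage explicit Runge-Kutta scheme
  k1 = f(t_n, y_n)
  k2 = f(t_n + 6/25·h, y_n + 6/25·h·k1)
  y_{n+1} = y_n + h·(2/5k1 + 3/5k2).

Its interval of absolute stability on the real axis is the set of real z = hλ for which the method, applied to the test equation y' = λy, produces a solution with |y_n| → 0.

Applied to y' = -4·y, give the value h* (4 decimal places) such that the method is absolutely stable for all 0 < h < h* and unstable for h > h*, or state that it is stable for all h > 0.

(-6.9444,0); λ=-4 ⇒ h* = (125/18)/4 = 1.7361.

With y'=λy (z=hλ):
  k1=λy_n ⇒ h·k1=z·y_n;  k2=λ(1+6/25z)y_n ⇒ h·k2=z(1+6/25z)y_n
  y_{n+1}/y_n = 1 + 2/5z + 3/5z(1+6/25z) = 1 + z + 18/125z²
  R(z) = 1 + z + 18/125z².

Need |R(x)|<1, x<0.
x=-1.36: |R|=0.0937
R=1: x+18/125x²=0 ⇒ x=−125/18=-6.9444; min R=1−1/(4·18/125)=-0.7361>−1
Confirm numerically:
  x=-6.447: |R|=0.53819 <1
  x=-3.836: |R|=0.71705 <1
  x=-3.630: |R|=0.73253 <1
  x=-7.510: |R|=1.61161 >1
  x=-7.341: |R|=1.41920 >1
  x=-7.215: |R|=1.28110 >1
Interval (-6.9444, 0).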